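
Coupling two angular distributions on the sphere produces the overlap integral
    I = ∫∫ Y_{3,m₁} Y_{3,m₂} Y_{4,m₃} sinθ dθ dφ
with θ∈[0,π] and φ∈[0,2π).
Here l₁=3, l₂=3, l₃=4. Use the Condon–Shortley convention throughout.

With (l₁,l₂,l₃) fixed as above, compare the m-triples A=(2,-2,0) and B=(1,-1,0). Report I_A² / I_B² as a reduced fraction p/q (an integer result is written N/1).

Same 3,3,4: normalisation and zero-m 3j drop out of the ratio.
A: Δ: 2! 4! 4! / 11! → 1/34650; sum: t=0:+1/72 t=1:−1/576 = 7/576; 3j²(3 3 4; 2 -2 0) = Δ·Π!·Σ² = 7/198  (sign +1)
B: Δ: 2! 4! 4! / 11! → 1/34650; sum: t=0:+1/32 t=1:−1/36 t=2:+1/1152 = 5/1152; 3j²(3 3 4; 1 -1 0) = Δ·Π!·Σ² = 1/1386  (sign +1)
I_A²/I_B² = (7/198)/(1/1386) = 49/1

49/1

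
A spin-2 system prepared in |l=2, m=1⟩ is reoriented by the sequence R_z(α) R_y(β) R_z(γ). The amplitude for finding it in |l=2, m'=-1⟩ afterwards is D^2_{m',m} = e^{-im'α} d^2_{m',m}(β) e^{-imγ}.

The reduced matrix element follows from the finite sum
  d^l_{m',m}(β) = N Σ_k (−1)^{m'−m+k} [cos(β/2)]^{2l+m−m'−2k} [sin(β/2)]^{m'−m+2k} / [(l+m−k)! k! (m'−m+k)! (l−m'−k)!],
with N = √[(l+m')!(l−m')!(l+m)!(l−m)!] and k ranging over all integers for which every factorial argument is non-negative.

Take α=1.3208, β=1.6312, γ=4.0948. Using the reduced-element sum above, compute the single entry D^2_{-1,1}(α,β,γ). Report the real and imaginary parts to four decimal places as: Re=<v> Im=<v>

First d^2_{-1,1}(β=1.6312), then the phase factors e^{-i(-1)α} and e^{-i(1)γ}:
Half-angle: c=0.685432, s=0.728137. N=√(1·6·6·1)=6.000000
k: max(0,(1)−(-1))=2 … min(2+(1),2−(-1))=3
  k=2: (−1)^0·6.0000/(2)·0.6854^2·0.7281^2 = +0.747267
  k=3: (−1)^1·6.0000/(6)·0.6854^0·0.7281^4 = -0.281095
d^2_{-1,1}(1.6312) = +0.747267 -0.281095 = +0.466172
Phases: e^{-i·(-1)·1.3208}=+0.247400+0.968913i, e^{-i·(1)·4.0948}=-0.579071+0.815277i ⇒ D=-0.435030-0.167528i

Re=-0.4350 Im=-0.1675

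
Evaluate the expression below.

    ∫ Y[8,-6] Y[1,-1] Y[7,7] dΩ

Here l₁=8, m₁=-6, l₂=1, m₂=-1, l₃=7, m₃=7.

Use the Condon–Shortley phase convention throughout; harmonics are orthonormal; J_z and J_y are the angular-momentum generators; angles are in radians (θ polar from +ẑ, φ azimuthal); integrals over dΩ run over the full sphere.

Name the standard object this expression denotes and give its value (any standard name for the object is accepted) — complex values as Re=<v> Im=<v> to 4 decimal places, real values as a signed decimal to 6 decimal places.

This is a Gaunt coefficient — the integral of a triple product of spherical harmonics over the sphere.
m-sum 0 ✓  L=16 even ✓  7≤7≤9 ✓
Π(2lᵢ+1) = 17×3×15 = 765
triangle coeff Δ(8,1,7) = 1/2040
Σ_t [1,1]: t=1:−1/25401600 = -1/25401600
(3j)²=8/255 [(8 1 7; 0 0 0)], sign=+1
Σ_t [0,0]: t=0:+1/174356582400 = 1/174356582400
(3j)²=1/2040 [(8 1 7; -6 -1 7)], sign=+1
⇒ 4πI² = 1/85
I = (+1)√(1/85/(4π)) = 0.03059748

Gaunt coefficient, +0.030597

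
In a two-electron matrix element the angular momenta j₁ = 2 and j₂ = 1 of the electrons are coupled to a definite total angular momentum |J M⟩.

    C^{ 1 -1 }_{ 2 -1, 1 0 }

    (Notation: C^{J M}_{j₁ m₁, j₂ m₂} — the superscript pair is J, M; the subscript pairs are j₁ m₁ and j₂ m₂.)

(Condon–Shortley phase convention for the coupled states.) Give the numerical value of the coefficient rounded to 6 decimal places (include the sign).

j₁+j₂−J=2  J+j₁−j₂=2  J−j₁+j₂=0  j₁+j₂+J+1=5
(j₁±m₁, j₂±m₂, J±M) = (1,3,1,1,0,2)
P² = 6/5
sum k=1..1:
  [1] −1/2 = -1/2
S = -1/2
C² = P²·S² = 3/10 ; C = -0.547723

-0.547723  (= −√(3/10))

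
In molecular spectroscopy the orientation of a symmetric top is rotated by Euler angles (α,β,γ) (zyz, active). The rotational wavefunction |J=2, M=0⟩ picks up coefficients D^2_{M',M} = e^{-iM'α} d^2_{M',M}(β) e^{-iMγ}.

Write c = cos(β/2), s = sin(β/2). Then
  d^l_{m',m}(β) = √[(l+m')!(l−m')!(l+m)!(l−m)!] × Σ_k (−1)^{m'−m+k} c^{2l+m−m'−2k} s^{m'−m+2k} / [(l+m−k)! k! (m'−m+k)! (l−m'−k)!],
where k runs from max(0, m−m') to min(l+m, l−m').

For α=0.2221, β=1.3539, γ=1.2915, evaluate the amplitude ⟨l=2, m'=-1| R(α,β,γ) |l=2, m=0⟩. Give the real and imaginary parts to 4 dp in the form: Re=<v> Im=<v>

Split into d^2_{-1,0}(β=1.3539) × two z-phases.
c=cos(1.353900/2)=0.779487, s=sin(1.353900/2)=0.626419; N=√[1·6·2·2]=4.898979
Admissible k: 1..2 (factorial args all ≥0)
  k=1: (−1)^0·4.8990/(2)·0.7795^3·0.6264^1 = +0.726719
  k=2: (−1)^1·4.8990/(2)·0.7795^1·0.6264^3 = -0.469330
d^2_{-1,0}(1.3539) = +0.726719 -0.469330 = +0.257389
Phases: e^{-i·(-1)·0.2221}=+0.975437+0.220279i, e^{-i·(0)·1.2915}=+1.000000+0.000000i ⇒ D=+0.251067+0.056697i

Re=0.2511 Im=0.0567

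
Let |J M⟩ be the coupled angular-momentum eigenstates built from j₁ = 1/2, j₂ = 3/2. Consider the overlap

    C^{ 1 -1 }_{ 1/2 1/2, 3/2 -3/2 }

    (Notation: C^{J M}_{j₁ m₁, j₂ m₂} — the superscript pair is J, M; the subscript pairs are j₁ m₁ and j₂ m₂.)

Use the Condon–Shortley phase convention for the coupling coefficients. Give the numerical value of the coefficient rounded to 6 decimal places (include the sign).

√[3·1!0!2!/4! · 1!0!0!3!0!2!] = √(3)
  +(−1)^0/∏(0,1,0,0,0,2)! = 1/2  (running 1/2)
⟨..|..⟩ = √(3)·(1/2) = +0.866025

+0.866025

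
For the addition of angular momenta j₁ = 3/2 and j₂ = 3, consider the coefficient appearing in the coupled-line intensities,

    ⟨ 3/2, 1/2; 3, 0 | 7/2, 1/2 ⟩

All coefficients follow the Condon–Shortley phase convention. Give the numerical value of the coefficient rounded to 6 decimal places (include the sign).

+√(2/21) ≈ +0.308607

j₁+j₂−J=1  J+j₁−j₂=2  J−j₁+j₂=5  j₁+j₂+J+1=9
(j₁±m₁, j₂±m₂, J±M) = (2,1,3,3,4,3)
P² = 384/7
sum k=0..1:
  [0] +1/12 = 1/12
  [1] −1/24 = -1/24
S = 1/24
C² = P²·S² = 2/21 ; C = +0.308607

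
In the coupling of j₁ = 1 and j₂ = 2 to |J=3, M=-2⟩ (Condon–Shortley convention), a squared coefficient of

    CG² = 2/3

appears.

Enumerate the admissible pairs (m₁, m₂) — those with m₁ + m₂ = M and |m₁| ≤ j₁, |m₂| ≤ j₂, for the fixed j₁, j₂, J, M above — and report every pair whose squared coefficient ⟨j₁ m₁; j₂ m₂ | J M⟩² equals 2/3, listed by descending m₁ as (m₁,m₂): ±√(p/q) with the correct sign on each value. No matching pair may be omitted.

(-1,-1): +√(2/3)

Admissible pairs with m₁+m₂ = M = -2: (-1,-1), (0,-2)
  (m₁,m₂)=(0,-2): CG² = 1/3, CG = +√(1/3)
  (m₁,m₂)=(-1,-1): CG² = 2/3, CG = +√(2/3)   ← matches the target
Pairs with CG² = 2/3: (-1,-1): +√(2/3)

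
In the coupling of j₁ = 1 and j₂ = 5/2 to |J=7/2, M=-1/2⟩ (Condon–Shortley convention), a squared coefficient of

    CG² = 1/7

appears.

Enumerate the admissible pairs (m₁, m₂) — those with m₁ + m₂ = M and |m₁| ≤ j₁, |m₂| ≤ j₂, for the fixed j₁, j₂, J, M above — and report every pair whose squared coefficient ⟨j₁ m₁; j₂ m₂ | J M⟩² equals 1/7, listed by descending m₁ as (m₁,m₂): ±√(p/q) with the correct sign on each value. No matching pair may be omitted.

(1,-3/2): +√(1/7)

Admissible pairs with m₁+m₂ = M = -1/2: (-1,1/2), (0,-1/2), (1,-3/2)
  (m₁,m₂)=(1,-3/2): CG² = 1/7, CG = +√(1/7)   ← matches the target
  (m₁,m₂)=(0,-1/2): CG² = 4/7, CG = +√(4/7)
  (m₁,m₂)=(-1,1/2): CG² = 2/7, CG = +√(2/7)
Pairs with CG² = 1/7: (1,-3/2): +√(1/7)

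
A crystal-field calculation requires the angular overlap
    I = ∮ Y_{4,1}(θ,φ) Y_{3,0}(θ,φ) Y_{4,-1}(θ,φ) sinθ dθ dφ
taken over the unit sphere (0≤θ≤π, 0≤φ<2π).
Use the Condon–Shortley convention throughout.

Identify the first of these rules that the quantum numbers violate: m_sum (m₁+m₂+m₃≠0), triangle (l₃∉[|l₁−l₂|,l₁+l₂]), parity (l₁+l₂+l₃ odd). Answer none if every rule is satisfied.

parity

azimuthal sum: 1 + 0 − 1 = 0  ✓
1 ≤ 4 ≤ 7 (triangle on l)  ✓
L = 4 + 3 + 4 = 11 (odd)  ✗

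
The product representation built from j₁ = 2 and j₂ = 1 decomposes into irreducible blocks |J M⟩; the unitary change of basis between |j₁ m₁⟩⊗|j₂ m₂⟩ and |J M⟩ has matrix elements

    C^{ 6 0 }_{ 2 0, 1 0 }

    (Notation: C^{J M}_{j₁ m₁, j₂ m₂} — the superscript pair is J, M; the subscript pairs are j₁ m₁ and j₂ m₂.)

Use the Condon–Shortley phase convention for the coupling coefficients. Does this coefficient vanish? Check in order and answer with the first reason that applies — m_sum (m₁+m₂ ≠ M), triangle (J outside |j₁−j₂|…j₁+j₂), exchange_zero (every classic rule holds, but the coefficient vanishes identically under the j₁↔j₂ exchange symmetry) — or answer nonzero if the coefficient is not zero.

triangle

m-sum: m₁+m₂ = 0+0 = 0, M = 0  ✓
triangle: need |j₁−j₂| ≤ J ≤ j₁+j₂, i.e. J ∈ [1, 3]; J = 6 is outside ✗ ⇒ coefficient is 0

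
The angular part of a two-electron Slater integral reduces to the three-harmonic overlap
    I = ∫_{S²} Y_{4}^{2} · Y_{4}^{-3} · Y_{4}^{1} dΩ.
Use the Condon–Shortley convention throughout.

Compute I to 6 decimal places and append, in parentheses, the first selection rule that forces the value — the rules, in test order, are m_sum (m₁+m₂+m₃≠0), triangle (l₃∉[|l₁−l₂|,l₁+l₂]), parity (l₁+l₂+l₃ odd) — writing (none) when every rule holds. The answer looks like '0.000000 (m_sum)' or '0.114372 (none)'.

-0.063661 (none)

Checks pass: Σm=0; 12 even; l₃=4∈[0,8].
(2·4+1)(2·4+1)(2·4+1) = 729
Δ: 4! 4! 4! / 13! → 1/450450
sum: t=0:+1/13824 t=1:−1/216 t=2:+1/64 t=3:−1/216 t=4:+1/13824 = 5/768
3j²(4 4 4; 0 0 0) = Δ·Π!·Σ² = 18/1001  (sign +1)
sum: t=0:+1/576 t=1:−1/864 = 1/1728
3j²(4 4 4; 2 -3 1) = Δ·Π!·Σ² = 5/1287  (sign -1)
combine: 4πI² = 729·18/1001·5/1287 = 7290/143143
take √, sign -1: I = -0.06366105
No selection rule forces the value: the integral is nonzero (none).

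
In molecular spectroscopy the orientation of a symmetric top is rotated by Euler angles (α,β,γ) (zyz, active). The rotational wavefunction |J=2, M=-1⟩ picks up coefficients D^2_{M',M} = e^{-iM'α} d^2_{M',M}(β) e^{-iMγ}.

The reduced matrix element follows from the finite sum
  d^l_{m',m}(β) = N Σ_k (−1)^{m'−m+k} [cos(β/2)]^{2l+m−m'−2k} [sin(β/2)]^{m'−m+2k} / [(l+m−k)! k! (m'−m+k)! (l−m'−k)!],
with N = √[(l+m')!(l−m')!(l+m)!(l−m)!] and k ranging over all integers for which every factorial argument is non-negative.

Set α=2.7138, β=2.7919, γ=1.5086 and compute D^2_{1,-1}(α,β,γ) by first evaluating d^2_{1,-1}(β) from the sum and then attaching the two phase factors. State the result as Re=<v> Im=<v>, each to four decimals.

D^2_{1,-1}(2.7138,2.7919,1.5086) = e^{-i·1·2.7138}·d^2_{1,-1}(2.7919)·e^{-i·-1·1.5086}. Compute d first:
Half-angle: c=0.173957, s=0.984753. N=√(6·1·1·6)=6.000000
k∈{0,1} keeps every argument non-negative
  k=0: (−1)^2·6.0000/(2)·0.1740^2·0.9848^2 = +0.088036
  k=1: (−1)^3·6.0000/(6)·0.1740^0·0.9848^4 = -0.940394
d^2_{1,-1}(2.7919) = +0.088036 -0.940394 = -0.852358
D = (-0.909884-0.414863i)·(-0.852358)·(+0.062156+0.998066i) = -0.304723+0.796026i

Re=-0.3047 Im=0.7960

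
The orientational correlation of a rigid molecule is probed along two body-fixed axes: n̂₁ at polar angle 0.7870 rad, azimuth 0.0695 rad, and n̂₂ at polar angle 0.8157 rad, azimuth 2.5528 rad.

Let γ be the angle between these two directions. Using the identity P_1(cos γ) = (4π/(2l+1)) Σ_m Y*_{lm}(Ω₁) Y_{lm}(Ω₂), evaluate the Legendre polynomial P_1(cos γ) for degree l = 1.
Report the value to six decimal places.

Addition theorem: P_1(cos γ) = (4π/3) Σ_m Y*_{lm}(Ω₁) Y_{lm}(Ω₂), m = −1…1:
  [-1]  conj(Y_{1,-1})(Ω₁) = (0.244102, 0.016992) ; Y_{1,-1}(Ω₂) = (-0.209226, -0.139723) ; Δ = (-0.048698, -0.037662)
  [+0]  conj(Y_{1,0})(Ω₁) = (0.344940, -0.000000) ; Y_{1,0}(Ω₂) = (0.334868, 0.000000) ; Δ = (0.115509, 0.000000)
  [+1]  conj(Y_{1,1})(Ω₁) = (-0.244102, 0.016992) ; Y_{1,1}(Ω₂) = (0.209226, -0.139723) ; Δ = (-0.048698, 0.037662)
Total Σ_m = (0.018113, 0.000000). Multiply by 4.188790: (0.075873, 0.000000). P_1(cos γ) = 0.075873

0.075873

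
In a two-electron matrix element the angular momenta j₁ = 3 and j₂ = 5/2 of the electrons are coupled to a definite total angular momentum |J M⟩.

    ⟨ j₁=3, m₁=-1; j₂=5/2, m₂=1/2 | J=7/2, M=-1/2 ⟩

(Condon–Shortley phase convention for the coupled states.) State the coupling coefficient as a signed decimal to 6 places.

√[8·2!4!3!/10! · 2!4!3!2!3!4!] = √(9216/175)
  +(−1)^0/∏(0,2,4,3,0,0)! = 1/288  (running 1/288)
  +(−1)^1/∏(1,1,3,2,1,1)! = -1/12  (running -23/288)
  +(−1)^2/∏(2,0,2,1,2,2)! = 1/16  (running -5/288)
⟨..|..⟩ = √(9216/175)·(-5/288) = -0.125988

-0.125988  (= −√(1/63))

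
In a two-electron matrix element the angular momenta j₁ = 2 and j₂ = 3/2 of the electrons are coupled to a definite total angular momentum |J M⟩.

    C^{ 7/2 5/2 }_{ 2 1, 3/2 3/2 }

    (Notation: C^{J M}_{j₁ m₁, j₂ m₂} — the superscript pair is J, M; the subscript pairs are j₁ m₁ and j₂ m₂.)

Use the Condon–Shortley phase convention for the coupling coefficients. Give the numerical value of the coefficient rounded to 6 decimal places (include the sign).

+0.755929

√[8·0!4!3!/8! · 3!1!3!0!6!1!] = √(5184/7)
  +(−1)^0/∏(0,0,1,3,3,0)! = 1/36  (running 1/36)
⟨..|..⟩ = √(5184/7)·(1/36) = +0.755929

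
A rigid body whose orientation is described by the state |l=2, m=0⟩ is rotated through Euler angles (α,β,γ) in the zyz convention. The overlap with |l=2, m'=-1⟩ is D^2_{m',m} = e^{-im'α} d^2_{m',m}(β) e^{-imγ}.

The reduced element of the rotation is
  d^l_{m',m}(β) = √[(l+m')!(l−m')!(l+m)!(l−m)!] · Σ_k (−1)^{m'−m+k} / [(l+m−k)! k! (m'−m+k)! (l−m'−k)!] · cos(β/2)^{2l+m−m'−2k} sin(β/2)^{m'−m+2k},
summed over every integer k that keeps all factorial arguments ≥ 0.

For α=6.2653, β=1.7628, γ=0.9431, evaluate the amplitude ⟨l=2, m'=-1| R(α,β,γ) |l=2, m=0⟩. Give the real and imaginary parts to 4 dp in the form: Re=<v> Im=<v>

First d^2_{-1,0}(β=1.7628), then the phase factors e^{-i(-1)α} and e^{-i(0)γ}:
c=cos(1.762800/2)=0.636071, s=sin(1.762800/2)=0.771630; N=√[1·6·2·2]=4.898979
The bounds max(0,m−m')=1 and min(l+m,l−m')=2 give 2 terms
  k=1: (−1)^0·4.8990/(2)·0.6361^3·0.7716^1 = +0.486410
  k=2: (−1)^1·4.8990/(2)·0.6361^1·0.7716^3 = -0.715829
d^2_{-1,0}(1.7628) = +0.486410 -0.715829 = -0.229419
Attach z-rotation phases: D = e^{-i(-1)(6.2653)}·(-0.229419)·e^{-i(0)(0.9431)} = -0.229382+0.004103i

Re=-0.2294 Im=0.0041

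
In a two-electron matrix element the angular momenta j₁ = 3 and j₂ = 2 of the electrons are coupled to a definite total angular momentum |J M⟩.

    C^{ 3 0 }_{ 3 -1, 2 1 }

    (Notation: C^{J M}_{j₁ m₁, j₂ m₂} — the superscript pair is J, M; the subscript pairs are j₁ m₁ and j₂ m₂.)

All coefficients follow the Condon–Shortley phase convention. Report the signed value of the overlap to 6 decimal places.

+√(1/30) ≈ +0.182574

j₁+j₂−J=2  J+j₁−j₂=4  J−j₁+j₂=2  j₁+j₂+J+1=9
(j₁±m₁, j₂±m₂, J±M) = (2,4,3,1,3,3)
P² = 96/5
sum k=1..2:
  [1] −1/12 = -1/12
  [2] +1/8 = 1/8
S = 1/24
C² = P²·S² = 1/30 ; C = +0.182574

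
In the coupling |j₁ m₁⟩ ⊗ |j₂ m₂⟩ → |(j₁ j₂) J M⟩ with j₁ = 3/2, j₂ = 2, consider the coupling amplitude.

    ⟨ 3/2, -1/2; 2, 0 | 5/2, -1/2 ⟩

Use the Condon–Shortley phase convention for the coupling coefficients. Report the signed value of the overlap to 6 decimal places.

-0.292770  (= −√(3/35))

√[6·1!2!3!/7! · 1!2!2!2!2!3!] = √(48/35)
  +(−1)^0/∏(0,1,2,2,0,1)! = 1/4  (running 1/4)
  +(−1)^1/∏(1,0,1,1,1,2)! = -1/2  (running -1/4)
⟨..|..⟩ = √(48/35)·(-1/4) = -0.292770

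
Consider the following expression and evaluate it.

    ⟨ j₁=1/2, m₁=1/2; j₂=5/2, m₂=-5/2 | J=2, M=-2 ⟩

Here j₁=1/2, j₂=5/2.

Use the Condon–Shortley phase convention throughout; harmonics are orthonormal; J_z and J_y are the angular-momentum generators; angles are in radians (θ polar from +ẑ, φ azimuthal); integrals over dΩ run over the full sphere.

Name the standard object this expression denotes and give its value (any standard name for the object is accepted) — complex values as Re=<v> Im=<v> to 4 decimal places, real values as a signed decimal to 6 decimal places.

This is a Clebsch–Gordan (vector-coupling) coefficient.
√[5·1!0!4!/6! · 1!0!0!5!0!4!] = √(480)
  +(−1)^0/∏(0,1,0,0,0,4)! = 1/24  (running 1/24)
⟨..|..⟩ = √(480)·(1/24) = +0.912871

Clebsch–Gordan coefficient, +√(5/6) ≈ +0.912871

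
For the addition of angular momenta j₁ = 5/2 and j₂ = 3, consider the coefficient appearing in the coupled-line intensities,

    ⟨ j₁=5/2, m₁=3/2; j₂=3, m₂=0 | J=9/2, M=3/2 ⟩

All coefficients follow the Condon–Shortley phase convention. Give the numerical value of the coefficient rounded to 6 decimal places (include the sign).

+0.540562  (= +√(45/154))

j₁+j₂−J=1  J+j₁−j₂=4  J−j₁+j₂=5  j₁+j₂+J+1=11
(j₁±m₁, j₂±m₂, J±M) = (4,1,3,3,6,3)
P² = 207360/77
sum k=0..1:
  [0] +1/72 = 1/72
  [1] −1/288 = -1/288
S = 1/96
C² = P²·S² = 45/154 ; C = +0.540562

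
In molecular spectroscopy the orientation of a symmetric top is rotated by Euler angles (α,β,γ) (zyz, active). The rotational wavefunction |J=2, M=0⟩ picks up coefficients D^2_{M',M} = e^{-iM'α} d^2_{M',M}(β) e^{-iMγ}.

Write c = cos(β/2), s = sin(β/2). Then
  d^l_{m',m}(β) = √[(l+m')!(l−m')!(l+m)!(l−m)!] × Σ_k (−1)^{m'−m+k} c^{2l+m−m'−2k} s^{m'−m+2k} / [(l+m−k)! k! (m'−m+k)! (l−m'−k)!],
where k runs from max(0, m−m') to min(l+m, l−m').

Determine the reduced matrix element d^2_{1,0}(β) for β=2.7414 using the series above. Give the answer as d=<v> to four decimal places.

d^2_{1,0}(β=2.7414) via the finite sum:
Half-angle: c=0.198764, s=0.980047. N=√(6·1·2·2)=4.898979
k∈{0,1} keeps every argument non-negative
  k=0: (−1)^1·4.8990/(2)·0.1988^3·0.9800^1 = -0.018851
  k=1: (−1)^2·4.8990/(2)·0.1988^1·0.9800^3 = +0.458304
d^2_{1,0}(2.7414) = -0.018851 +0.458304 = +0.439453

d=0.4395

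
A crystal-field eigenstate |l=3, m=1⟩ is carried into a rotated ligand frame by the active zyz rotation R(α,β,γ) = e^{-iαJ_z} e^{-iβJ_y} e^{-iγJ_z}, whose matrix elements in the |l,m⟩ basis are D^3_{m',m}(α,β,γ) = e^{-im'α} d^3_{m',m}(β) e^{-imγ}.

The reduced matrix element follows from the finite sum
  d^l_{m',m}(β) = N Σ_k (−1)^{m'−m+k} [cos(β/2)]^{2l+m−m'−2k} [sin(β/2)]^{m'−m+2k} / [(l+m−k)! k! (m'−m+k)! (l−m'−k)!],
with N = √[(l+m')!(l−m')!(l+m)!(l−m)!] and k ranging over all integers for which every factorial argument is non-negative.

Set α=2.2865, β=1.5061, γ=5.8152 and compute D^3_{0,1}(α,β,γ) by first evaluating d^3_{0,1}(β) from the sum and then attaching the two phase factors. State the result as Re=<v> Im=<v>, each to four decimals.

Re=-0.3776 Im=-0.1908

First d^3_{0,1}(β=1.5061), then the phase factors e^{-i(0)α} and e^{-i(1)γ}:
c=cos(1.506100/2)=0.729606, s=sin(1.506100/2)=0.683867; N=√[6·6·24·2]=41.569219
The bounds max(0,m−m')=1 and min(l+m,l−m')=3 give 3 terms
  k=1: (−1)^0·41.5692/(12)·0.7296^5·0.6839^1 = +0.489785
  k=2: (−1)^1·41.5692/(4)·0.7296^3·0.6839^3 = -1.290902
  k=3: (−1)^2·41.5692/(12)·0.7296^1·0.6839^5 = +0.378040
d^3_{0,1}(1.5061) = +0.489785 -1.290902 +0.378040 = -0.423076
Attach z-rotation phases: D = e^{-i(0)(2.2865)}·(-0.423076)·e^{-i(1)(5.8152)} = -0.377587-0.190845i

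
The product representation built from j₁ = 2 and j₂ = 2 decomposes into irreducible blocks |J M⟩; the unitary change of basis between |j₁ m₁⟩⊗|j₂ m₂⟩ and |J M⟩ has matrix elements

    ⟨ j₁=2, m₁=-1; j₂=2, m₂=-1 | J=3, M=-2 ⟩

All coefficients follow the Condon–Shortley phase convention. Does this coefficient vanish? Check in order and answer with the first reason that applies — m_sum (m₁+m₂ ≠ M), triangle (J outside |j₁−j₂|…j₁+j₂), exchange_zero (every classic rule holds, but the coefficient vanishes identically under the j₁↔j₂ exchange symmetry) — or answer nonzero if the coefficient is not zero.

m-sum: m₁+m₂ = -1+(-1) = -2, M = -2  ✓
triangle: |j₁−j₂| = 0 ≤ J = 3 ≤ j₁+j₂ = 4  ✓
exchange: j₁=j₂ and m₁=m₂, and (−1)^(j₁+j₂−J) = (−1)^1 = −1 forces ⟨j₁m₁;j₂m₂|JM⟩ = −⟨j₂m₂;j₁m₁|JM⟩ = −⟨j₁m₁;j₂m₂|JM⟩ ⇒ the coefficient vanishes identically
Racah sum check: Σ_k collapses to 0 ⇒ CG = 0

exchange_zero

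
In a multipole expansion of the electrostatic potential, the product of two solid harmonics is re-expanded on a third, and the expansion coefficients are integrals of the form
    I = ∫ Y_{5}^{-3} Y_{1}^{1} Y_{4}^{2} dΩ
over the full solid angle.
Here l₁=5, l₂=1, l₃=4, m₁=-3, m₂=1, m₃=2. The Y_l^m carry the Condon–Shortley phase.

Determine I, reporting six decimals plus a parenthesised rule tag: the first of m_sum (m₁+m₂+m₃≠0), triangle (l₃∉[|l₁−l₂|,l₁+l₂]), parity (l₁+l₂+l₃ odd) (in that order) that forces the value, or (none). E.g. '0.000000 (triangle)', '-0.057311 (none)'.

Rules hold: Σm=0, L=10 even, 4≤4≤6.
N = 11·3·9 = 297
Δ = 2!·8!·0!/11! = 1/495
Racah Σ t=1..1: t=1:−1/576 = -1/576
⇒ 3j(5 1 4; 0 0 0)² = 5/99, sgn -1
Racah Σ t=2..2: t=2:+1/2880 = 1/2880
⇒ 3j(5 1 4; -3 1 2)² = 28/495, sgn +1
4πI² = N·(3j₀)²·(3jₘ)² = 28/33
I = -1·√(0.848485/4π) = -0.25984664
No selection rule forces the value: the integral is nonzero (none).

-0.259847 (none)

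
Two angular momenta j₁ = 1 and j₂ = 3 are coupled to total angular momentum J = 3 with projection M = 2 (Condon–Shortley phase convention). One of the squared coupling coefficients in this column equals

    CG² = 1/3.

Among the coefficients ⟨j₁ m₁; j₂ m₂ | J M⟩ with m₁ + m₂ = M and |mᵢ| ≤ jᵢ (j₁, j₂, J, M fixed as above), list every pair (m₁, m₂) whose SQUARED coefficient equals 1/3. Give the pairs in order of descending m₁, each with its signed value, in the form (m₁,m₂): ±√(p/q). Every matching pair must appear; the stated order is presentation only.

(0,2): −√(1/3)

Admissible pairs with m₁+m₂ = M = 2: (-1,3), (0,2), (1,1)
  (m₁,m₂)=(1,1): CG² = 5/12, CG = +√(5/12)
  (m₁,m₂)=(0,2): CG² = 1/3, CG = −√(1/3)   ← matches the target
  (m₁,m₂)=(-1,3): CG² = 1/4, CG = −√(1/4)
Pairs with CG² = 1/3: (0,2): −√(1/3)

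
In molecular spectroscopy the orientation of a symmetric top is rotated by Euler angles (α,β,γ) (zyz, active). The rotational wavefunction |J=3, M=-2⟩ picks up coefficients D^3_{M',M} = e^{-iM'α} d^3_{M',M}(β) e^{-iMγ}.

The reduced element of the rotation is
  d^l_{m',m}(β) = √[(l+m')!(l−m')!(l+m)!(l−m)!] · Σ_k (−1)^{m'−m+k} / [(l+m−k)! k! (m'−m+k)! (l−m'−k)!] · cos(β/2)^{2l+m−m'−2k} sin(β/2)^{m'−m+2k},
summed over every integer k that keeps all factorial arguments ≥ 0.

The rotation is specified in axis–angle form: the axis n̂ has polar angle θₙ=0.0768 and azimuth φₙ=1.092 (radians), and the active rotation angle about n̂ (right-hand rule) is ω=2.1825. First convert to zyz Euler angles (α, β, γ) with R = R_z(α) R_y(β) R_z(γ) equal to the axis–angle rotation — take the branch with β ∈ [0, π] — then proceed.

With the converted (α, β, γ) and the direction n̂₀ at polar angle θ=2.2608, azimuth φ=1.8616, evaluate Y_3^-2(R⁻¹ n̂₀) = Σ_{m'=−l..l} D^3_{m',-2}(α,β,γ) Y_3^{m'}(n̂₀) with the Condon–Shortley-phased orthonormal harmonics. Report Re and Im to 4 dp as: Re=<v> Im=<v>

Axis–angle → zyz. n̂ = (sinθₙcosφₙ, sinθₙsinφₙ, cosθₙ) = (+0.035348, +0.068097, +0.997052), ω = 2.1825.
R = I cosω + sinω [n̂]ₓ + (1−cosω) n̂n̂ᵀ gives
  R = [-0.572296, -0.812468, +0.111232; +0.820047, -0.566963, +0.077948; -0.000266, +0.135825, +0.990733]
β = atan2(√(R₁₃²+R₂₃²), R₃₃) = 0.136246; α = atan2(R₂₃, R₁₃) mod 2π = 0.611244; γ = atan2(R₃₂, −R₃₁) mod 2π = 1.568837
Need the full column D^3_{m',-2} for m'=−3..3 at α=0.6112, β=0.1362, γ=1.5688.
cos(β/2)=0.997681, sin(β/2)=0.068070
d^3_{-3,-2}: single k=1 term ⇒ +0.164813;  D = +0.042214-0.159315i
d^3_{-2,-2}: k∈[0..1] ⇒ +0.986164 -0.022954 = +0.963210;  D = -0.332296-0.904076i
d^3_{-1,-2}: k∈[0..1] ⇒ -0.212772 +0.001981 = -0.210791;  D = +0.173097+0.120293i
d^3_{0,-2}: k∈[0..1] ⇒ +0.025144 -0.000117 = +0.025027;  D = -0.025027+0.000098i
d^3_{1,-2}: k∈[0..1] ⇒ -0.001981 +0.000005 = -0.001976;  D = +0.001614-0.001141i
d^3_{2,-2}: k∈[0..1] ⇒ +0.000107 -0.000000 = +0.000107;  D = -0.000036+0.000100i
d^3_{3,-2}: single k=0 term ⇒ -0.000004;  D = -0.000001-0.000003i
Y_3^{m'}(θ=2.2608,φ=1.8616) and Σ D·Y over m':
  (+0.0422-0.1593i)·(+0.1466+0.1231i)  (-0.3323-0.9041i)·(+0.3233-0.2126i)  (+0.1731+0.1203i)·(-0.0733-0.2450i)  (-0.0250+0.0001i)·(+0.2314+0.0000i)  (+0.0016-0.0011i)·(+0.0733-0.2450i)  (-0.0000+0.0001i)·(+0.3233+0.2126i)  (-0.0000-0.0000i)·(-0.1466+0.1231i)
Y_3^-2(R⁻¹ n̂) = -0.263039-0.291487i

Re=-0.2630 Im=-0.2915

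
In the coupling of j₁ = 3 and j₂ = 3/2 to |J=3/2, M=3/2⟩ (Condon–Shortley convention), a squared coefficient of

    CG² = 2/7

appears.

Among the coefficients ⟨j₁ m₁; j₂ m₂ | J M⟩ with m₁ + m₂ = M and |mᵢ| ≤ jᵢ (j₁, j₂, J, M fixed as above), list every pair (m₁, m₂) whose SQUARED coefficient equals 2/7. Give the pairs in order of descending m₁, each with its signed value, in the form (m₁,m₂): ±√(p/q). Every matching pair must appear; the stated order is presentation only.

Admissible pairs with m₁+m₂ = M = 3/2: (0,3/2), (1,1/2), (2,-1/2), (3,-3/2)
  (m₁,m₂)=(3,-3/2): CG² = 4/7, CG = +√(4/7)
  (m₁,m₂)=(2,-1/2): CG² = 2/7, CG = −√(2/7)   ← matches the target
  (m₁,m₂)=(1,1/2): CG² = 4/35, CG = +√(4/35)
  (m₁,m₂)=(0,3/2): CG² = 1/35, CG = −√(1/35)
Pairs with CG² = 2/7: (2,-1/2): −√(2/7)

(2,-1/2): −√(2/7)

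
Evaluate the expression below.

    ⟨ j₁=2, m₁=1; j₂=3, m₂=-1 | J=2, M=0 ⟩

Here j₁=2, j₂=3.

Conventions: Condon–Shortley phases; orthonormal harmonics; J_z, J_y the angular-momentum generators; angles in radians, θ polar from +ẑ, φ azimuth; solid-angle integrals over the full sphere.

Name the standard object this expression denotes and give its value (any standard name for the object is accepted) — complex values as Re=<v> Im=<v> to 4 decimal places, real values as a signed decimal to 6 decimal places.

Clebsch–Gordan coefficient, −√(1/7) ≈ -0.377964

This is a Clebsch–Gordan (vector-coupling) coefficient.
√[5·3!1!3!/8! · 3!1!2!4!2!2!] = √(36/7)
  +(−1)^0/∏(0,3,1,2,0,1)! = 1/12  (running 1/12)
  +(−1)^1/∏(1,2,0,1,1,2)! = -1/4  (running -1/6)
⟨..|..⟩ = √(36/7)·(-1/6) = -0.377964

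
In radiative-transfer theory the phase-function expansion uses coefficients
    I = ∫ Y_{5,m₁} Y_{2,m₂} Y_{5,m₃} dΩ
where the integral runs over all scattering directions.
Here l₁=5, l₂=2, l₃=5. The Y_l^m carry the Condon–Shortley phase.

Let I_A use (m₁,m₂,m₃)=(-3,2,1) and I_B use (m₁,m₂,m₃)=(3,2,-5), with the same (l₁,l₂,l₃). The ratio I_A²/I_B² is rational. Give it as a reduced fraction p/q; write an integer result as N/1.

56/15

Shared (l₁,l₂,l₃)=(5,2,5): N and (l;000)² cancel in I_A²/I_B².
A: Δ = 2!·8!·2!/13! = 1/38610; Racah Σ t=2..2: t=2:+1/5760 = 1/5760; ⇒ 3j(5 2 5; -3 2 1)² = 56/2145, sgn +1
B: Δ = 2!·8!·2!/13! = 1/38610; Racah Σ t=2..2: t=2:+1/161280 = 1/161280; ⇒ 3j(5 2 5; 3 2 -5)² = 1/143, sgn +1
I_A²/I_B² = (56/2145)/(1/143) = 56/15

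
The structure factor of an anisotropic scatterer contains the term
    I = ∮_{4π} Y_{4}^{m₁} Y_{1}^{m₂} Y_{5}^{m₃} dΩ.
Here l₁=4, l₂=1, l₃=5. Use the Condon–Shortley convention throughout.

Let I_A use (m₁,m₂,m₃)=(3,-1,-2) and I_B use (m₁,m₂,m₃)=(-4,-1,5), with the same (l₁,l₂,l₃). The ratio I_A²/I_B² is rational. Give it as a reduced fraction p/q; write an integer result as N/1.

Shared (l₁,l₂,l₃)=(4,1,5): N and (l;000)² cancel in I_A²/I_B².
A: Δ = 0!·8!·2!/11! = 1/495; Racah Σ t=0..0: t=0:+1/10080 = 1/10080; ⇒ 3j(4 1 5; 3 -1 -2)² = 1/165, sgn -1
B: Δ = 0!·8!·2!/11! = 1/495; Racah Σ t=0..0: t=0:+1/80640 = 1/80640; ⇒ 3j(4 1 5; -4 -1 5)² = 1/11, sgn +1
I_A²/I_B² = (1/165)/(1/11) = 1/15

1/15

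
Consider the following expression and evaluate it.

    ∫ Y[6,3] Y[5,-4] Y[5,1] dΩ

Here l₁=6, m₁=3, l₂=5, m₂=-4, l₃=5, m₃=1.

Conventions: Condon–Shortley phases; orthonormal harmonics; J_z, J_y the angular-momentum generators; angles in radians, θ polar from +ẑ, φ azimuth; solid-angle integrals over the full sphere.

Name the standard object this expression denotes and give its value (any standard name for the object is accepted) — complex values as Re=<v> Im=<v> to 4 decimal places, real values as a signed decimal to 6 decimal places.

Gaunt coefficient, -0.020582

This is a Gaunt coefficient — the integral of a triple product of spherical harmonics over the sphere.
Checks pass: Σm=0; 16 even; l₃=5∈[1,11].
(2·6+1)(2·5+1)(2·5+1) = 1573
Δ: 6! 6! 4! / 17! → 1/28588560
sum: t=1:−1/345600 t=2:+1/13824 t=3:−1/5184 t=4:+1/13824 t=5:−1/345600 = -7/129600
3j²(6 5 5; 0 0 0) = Δ·Π!·Σ² = 80/7293  (sign +1)
sum: t=0:+1/155520 t=1:−1/138240 = -1/1244160
3j²(6 5 5; 3 -4 1) = Δ·Π!·Σ² = 3/9724  (sign -1)
combine: 4πI² = 1573·80/7293·3/9724 = 20/3757
take √, sign -1: I = -0.02058209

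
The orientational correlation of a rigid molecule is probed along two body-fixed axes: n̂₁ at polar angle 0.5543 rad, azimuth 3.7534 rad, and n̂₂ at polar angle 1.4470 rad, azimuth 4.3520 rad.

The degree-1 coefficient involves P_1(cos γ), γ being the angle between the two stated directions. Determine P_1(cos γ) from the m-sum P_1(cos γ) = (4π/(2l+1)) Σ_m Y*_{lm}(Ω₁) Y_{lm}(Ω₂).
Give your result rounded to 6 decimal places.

0.536493

Addition theorem: P_1(cos γ) = (4π/3) Σ_m Y*_{lm}(Ω₁) Y_{lm}(Ω₂), m = −1…1:
  m=-1: Y*=-0.148865-0.104445i  Y=-0.120902+0.320825i  product +0.051507-0.035132i
  m=+0: Y*=+0.415444-0.000000i  Y=+0.060333+0.000000i  product +0.025065+0.000000i
  m=+1: Y*=+0.148865-0.104445i  Y=+0.120902+0.320825i  product +0.051507+0.035132i
Total Σ_m = +0.128078+0.000000i. Multiply by 4.188790: +0.536493+0.000000i. P_1(cos γ) = 0.536493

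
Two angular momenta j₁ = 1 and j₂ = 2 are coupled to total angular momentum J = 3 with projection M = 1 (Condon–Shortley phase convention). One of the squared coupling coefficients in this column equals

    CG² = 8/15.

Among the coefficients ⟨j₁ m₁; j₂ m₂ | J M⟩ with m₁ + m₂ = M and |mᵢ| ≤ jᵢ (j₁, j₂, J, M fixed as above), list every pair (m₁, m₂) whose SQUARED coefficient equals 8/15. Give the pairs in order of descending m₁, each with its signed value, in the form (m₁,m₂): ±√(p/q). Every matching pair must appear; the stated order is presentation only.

(0,1): +√(8/15)

Admissible pairs with m₁+m₂ = M = 1: (-1,2), (0,1), (1,0)
  (m₁,m₂)=(1,0): CG² = 2/5, CG = +√(2/5)
  (m₁,m₂)=(0,1): CG² = 8/15, CG = +√(8/15)   ← matches the target
  (m₁,m₂)=(-1,2): CG² = 1/15, CG = +√(1/15)
Pairs with CG² = 8/15: (0,1): +√(8/15)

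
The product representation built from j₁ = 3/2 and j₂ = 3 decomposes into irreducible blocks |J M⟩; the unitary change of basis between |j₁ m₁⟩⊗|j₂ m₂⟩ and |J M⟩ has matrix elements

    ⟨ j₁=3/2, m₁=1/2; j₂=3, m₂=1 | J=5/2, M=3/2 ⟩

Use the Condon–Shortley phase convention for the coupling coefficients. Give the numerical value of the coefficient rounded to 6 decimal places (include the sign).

−√(7/20) ≈ -0.591608

triangle: 2!·1!·4!/8! = 48/40320
(j±m)!: 2!·1!·4!·2!·4!·1! = 2304
prefactor² = (2J+1)·Δ·N² = 576/35
  k=0: +1/(0!·2!·1!·4!·0!·0!) = 1/48
  k=1: −1/(1!·1!·0!·3!·1!·1!) = -1/6
Σ = -7/48  ⇒  CG² = 576/35·(-7/48)² = 7/20
CG = −√(7/20) = -0.591608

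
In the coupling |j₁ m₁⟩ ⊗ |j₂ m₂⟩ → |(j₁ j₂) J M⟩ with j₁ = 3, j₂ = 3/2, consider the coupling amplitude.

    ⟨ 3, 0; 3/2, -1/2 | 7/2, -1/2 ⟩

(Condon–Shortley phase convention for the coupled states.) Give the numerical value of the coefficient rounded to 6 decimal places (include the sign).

+√(2/21) = +0.308607

triangle: 1!*5!*2!/9! = 240/362880
(j±m)!: 3!*3!*1!*2!*3!*4! = 10368
prefactor² = (2J+1)*Δ*N² = 384/7
  k=0: +1/(0!*1!*3!*1!*2!*1!) = 1/12
  k=1: −1/(1!*0!*2!*0!*3!*2!) = -1/24
Σ = 1/24  ⇒  CG² = 384/7*(1/24)² = 2/21
CG = +√(2/21) = +0.308607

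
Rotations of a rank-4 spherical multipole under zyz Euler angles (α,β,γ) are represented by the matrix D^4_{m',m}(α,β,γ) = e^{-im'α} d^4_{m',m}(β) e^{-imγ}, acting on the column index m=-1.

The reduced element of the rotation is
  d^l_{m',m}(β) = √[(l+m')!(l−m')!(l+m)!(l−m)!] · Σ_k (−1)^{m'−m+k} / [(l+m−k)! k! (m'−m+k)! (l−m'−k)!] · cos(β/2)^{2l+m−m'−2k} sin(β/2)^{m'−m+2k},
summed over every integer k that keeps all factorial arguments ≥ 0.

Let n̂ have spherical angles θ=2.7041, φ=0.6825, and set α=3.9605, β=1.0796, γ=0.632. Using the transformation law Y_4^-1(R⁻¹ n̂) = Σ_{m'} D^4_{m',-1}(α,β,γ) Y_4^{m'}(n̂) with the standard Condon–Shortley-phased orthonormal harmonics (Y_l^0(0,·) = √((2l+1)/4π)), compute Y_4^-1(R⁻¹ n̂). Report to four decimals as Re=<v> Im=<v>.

Need the full column D^4_{m',-1} for m'=−4..4 at α=3.9605, β=1.0796, γ=0.6320.
cos(β/2)=0.857811, sin(β/2)=0.513964
d^4_{-4,-1}: single k=3 term ⇒ +0.471903;  D = -0.340083-0.327163i
d^4_{-3,-1}: k∈[2..3] ⇒ +0.835387 -0.499826 = +0.335561;  D = +0.335092-0.017733i
d^4_{-2,-1}: k∈[1..3] ⇒ +0.745268 -1.337719 +0.320152 = -0.272299;  D = +0.175215-0.208438i
d^4_{-1,-1}: k∈[0..3] ⇒ +0.293180 -1.578733 +1.133499 -0.135638 = -0.287692;  D = +0.034409+0.285627i
d^4_{0,-1}: k∈[0..3] ⇒ -0.785581 +1.692095 -0.607445 +0.036344 = +0.335413;  D = +0.270627+0.198148i
d^4_{1,-1}: k∈[0..3] ⇒ +1.052488 -1.133499 +0.203457 -0.004869 = +0.117578;  D = -0.115530+0.021848i
d^4_{2,-1}: k∈[0..2] ⇒ -0.891812 +0.480228 -0.034479 = -0.446064;  D = -0.238823+0.376745i
d^4_{3,-1}: k∈[0..1] ⇒ +0.499826 -0.107660 = +0.392166;  D = +0.098514+0.379591i
d^4_{4,-1}: single k=0 term ⇒ -0.169408;  D = +0.148835+0.080916i
Y_4^{m'}(θ=2.7041,φ=0.6825) and Σ D·Y over m':
  (-0.3401-0.3272i)·(-0.0131-0.0057i)  (+0.3351-0.0177i)·(+0.0396+0.0766i)  (+0.1752-0.2084i)·(+0.0582-0.2788i)  (+0.0344+0.2856i)·(-0.3865+0.3142i)  (+0.2706+0.1981i)·(+0.2061+0.0000i)  (-0.1155+0.0218i)·(+0.3865+0.3142i)  (-0.2388+0.3767i)·(+0.0582+0.2788i)  (+0.0985+0.3796i)·(-0.0396+0.0766i)  (+0.1488+0.0809i)·(-0.0131+0.0057i)
Y_4^-1(R⁻¹ n̂) = -0.283844-0.168754i

Re=-0.2838 Im=-0.1688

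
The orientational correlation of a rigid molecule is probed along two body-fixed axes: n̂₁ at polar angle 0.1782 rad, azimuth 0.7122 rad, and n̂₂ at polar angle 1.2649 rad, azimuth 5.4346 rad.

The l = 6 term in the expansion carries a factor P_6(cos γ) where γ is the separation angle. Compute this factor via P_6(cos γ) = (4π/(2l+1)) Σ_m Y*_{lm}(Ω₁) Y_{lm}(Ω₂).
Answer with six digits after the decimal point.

0.125273

Addition theorem: P_6(cos γ) = (4π/13) Σ_m Y*_{lm}(Ω₁) Y_{lm}(Ω₂), m = −6…6:
  term(m=-6) = (-0.000005, 0.000000)   from Y*(Ω₁)=(-0.000006, -0.000014), Y(Ω₂)=(0.134426, -0.337419)
  term(m=-5) = (0.000006, 0.000114)   from Y*(Ω₁)=(-0.000263, -0.000117), Y(Ω₂)=(-0.179764, -0.354361)
  term(m=-4) = (-0.000002, 0.000000)   from Y*(Ω₁)=(-0.003256, 0.000982), Y(Ω₂)=(0.000688, 0.000178)
  term(m=-3) = (0.000280, 0.009304)   from Y*(Ω₁)=(-0.014651, 0.023071), Y(Ω₂)=(0.281906, -0.191144)
  term(m=-2) = (0.015888, -0.000318)   from Y*(Ω₁)=(0.021682, 0.147046), Y(Ω₂)=(0.013475, -0.106063)
  term(m=-1) = (0.001498, 0.149669)   from Y*(Ω₁)=(0.375439, 0.324139), Y(Ω₂)=(0.199480, 0.226428)
  term(m=+0) = (0.094268, 0.000000)   from Y*(Ω₁)=(0.704815, -0.000000), Y(Ω₂)=(0.133749, 0.000000)
  term(m=+1) = (0.001498, -0.149669)   from Y*(Ω₁)=(-0.375439, 0.324139), Y(Ω₂)=(-0.199480, 0.226428)
  term(m=+2) = (0.015888, 0.000318)   from Y*(Ω₁)=(0.021682, -0.147046), Y(Ω₂)=(0.013475, 0.106063)
  term(m=+3) = (0.000280, -0.009304)   from Y*(Ω₁)=(0.014651, 0.023071), Y(Ω₂)=(-0.281906, -0.191144)
  term(m=+4) = (-0.000002, -0.000000)   from Y*(Ω₁)=(-0.003256, -0.000982), Y(Ω₂)=(0.000688, -0.000178)
  term(m=+5) = (0.000006, -0.000114)   from Y*(Ω₁)=(0.000263, -0.000117), Y(Ω₂)=(0.179764, -0.354361)
  term(m=+6) = (-0.000005, -0.000000)   from Y*(Ω₁)=(-0.000006, 0.000014), Y(Ω₂)=(0.134426, 0.337419)
Σ over m = (0.129596, -0.000000); ×(4π/13) → (0.125273, -0.000000). Real part: 0.125273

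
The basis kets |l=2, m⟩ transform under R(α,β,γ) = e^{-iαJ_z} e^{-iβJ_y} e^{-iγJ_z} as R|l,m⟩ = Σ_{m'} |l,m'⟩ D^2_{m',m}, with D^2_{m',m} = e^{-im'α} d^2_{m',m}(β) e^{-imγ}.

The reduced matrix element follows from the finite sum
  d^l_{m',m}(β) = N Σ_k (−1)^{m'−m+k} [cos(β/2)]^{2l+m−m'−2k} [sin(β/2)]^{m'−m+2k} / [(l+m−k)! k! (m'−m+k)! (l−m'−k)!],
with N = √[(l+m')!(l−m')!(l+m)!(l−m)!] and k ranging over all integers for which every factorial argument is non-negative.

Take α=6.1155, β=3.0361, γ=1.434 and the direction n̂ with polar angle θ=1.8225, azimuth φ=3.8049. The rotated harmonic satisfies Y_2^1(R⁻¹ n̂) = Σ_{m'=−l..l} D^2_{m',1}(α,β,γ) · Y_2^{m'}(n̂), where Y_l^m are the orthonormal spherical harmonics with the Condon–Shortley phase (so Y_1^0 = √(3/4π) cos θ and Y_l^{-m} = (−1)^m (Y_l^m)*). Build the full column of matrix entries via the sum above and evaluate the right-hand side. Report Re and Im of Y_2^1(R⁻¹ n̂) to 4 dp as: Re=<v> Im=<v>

Need the full column D^2_{m',1} for m'=−2..2 at α=6.1155, β=3.0361, γ=1.4340.
cos(β/2)=0.052722, sin(β/2)=0.998609
d^2_{-2,1}: single k=3 term ⇒ +0.105004;  D = -0.020714-0.102941i
d^2_{-1,1}: k∈[2..3] ⇒ +0.008316 -0.994449 = -0.986133;  D = +0.030456+0.985663i
d^2_{0,1}: k∈[1..2] ⇒ +0.000358 -0.128604 = -0.128245;  D = -0.017489+0.127047i
d^2_{1,1}: k∈[0..1] ⇒ +0.000008 -0.008316 = -0.008308;  D = -0.002491+0.007926i
d^2_{2,1}: single k=0 term ⇒ -0.000293;  D = -0.000133+0.000261i
Y_2^{m'}(θ=1.8225,φ=3.8049) and Σ D·Y over m':
  (-0.0207-0.1029i)·(+0.0876-0.3516i)  (+0.0305+0.9857i)·(+0.1468-0.1147i)  (-0.0175+0.1270i)·(-0.2567+0.0000i)  (-0.0025+0.0079i)·(-0.1468-0.1147i)  (-0.0001+0.0003i)·(+0.0876+0.3516i)
Y_2^1(R⁻¹ n̂) = +0.085220+0.105982i

Re=0.0852 Im=0.1060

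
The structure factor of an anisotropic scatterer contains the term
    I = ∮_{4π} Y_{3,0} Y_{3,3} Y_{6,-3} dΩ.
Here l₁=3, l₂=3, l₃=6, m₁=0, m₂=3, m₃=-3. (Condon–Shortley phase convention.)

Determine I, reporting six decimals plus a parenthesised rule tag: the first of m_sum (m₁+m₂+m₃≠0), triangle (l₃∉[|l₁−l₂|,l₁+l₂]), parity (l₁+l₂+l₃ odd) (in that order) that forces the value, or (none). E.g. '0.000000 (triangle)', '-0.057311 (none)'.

-0.108647 (none)

m-sum 0 ✓  L=12 even ✓  0≤6≤6 ✓
Π(2lᵢ+1) = 7×7×13 = 637
triangle coeff Δ(3,3,6) = 1/12012
Σ_t [0,0]: t=0:+1/1296 = 1/1296
(3j)²=100/3003 [(3 3 6; 0 0 0)], sign=+1
Σ_t [0,0]: t=0:+1/25920 = 1/25920
(3j)²=1/143 [(3 3 6; 0 3 -3)], sign=-1
⇒ 4πI² = 700/4719
I = (-1)√(700/4719/(4π)) = -0.10864734
No selection rule forces the value: the integral is nonzero (none).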